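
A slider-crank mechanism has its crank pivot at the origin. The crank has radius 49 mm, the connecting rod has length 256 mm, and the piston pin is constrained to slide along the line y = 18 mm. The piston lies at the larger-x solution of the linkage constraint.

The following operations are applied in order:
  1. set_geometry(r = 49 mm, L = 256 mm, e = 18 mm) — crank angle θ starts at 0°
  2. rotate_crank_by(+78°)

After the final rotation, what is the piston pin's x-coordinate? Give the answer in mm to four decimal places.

264.4321

set_geometry: r = 49 mm, L = 256 mm, e = 18 mm; θ ← 0°
rotate_crank_by(+78°): θ ← 0° +78° = 78°
crank pin P = (r cos θ, r sin θ) = (10.187673, 47.929232)
h = r sin θ − e = 47.929232 − 18 = 29.929232
x = r cos θ + √(L² − h²) = 10.187673 + √(65536.0 − 895.7590) = 10.187673 + 254.244451 = 264.432124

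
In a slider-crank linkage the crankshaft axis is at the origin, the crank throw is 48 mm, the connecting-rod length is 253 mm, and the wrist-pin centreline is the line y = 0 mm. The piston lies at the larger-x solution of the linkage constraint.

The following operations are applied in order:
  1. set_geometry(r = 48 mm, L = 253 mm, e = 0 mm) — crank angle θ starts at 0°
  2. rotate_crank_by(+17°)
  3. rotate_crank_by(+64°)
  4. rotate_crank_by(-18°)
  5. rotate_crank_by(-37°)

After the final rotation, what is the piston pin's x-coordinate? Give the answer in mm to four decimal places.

set_geometry: r = 48 mm, L = 253 mm, e = 0 mm; θ ← 0°
rotate_crank_by(+17°): θ ← 0° +17° = 17°
rotate_crank_by(+64°): θ ← 17° +64° = 81°
rotate_crank_by(-18°): θ ← 81° -18° = 63°
rotate_crank_by(-37°): θ ← 63° -37° = 26°
crank pin P = (r cos θ, r sin θ) = (43.142114, 21.041815)
h = r sin θ − e = 21.041815 − 0 = 21.041815
x = r cos θ + √(L² − h²) = 43.142114 + √(64009.0 − 442.7580) = 43.142114 + 252.123466 = 295.265580

295.2656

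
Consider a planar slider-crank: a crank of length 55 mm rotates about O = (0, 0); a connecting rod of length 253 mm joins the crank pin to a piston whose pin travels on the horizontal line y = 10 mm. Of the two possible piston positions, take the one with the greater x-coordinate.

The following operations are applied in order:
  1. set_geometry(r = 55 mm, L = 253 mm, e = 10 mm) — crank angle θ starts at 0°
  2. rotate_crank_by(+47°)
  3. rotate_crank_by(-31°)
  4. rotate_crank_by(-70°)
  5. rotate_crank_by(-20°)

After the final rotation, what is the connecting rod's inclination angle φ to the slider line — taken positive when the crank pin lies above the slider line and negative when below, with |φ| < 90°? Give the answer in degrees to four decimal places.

-14.3885

set_geometry: r = 55 mm, L = 253 mm, e = 10 mm; θ ← 0°
rotate_crank_by(+47°): θ ← 0° +47° = 47°
rotate_crank_by(-31°): θ ← 47° -31° = 16°
rotate_crank_by(-70°): θ ← 16° -70° = -54°
rotate_crank_by(-20°): θ ← -54° -20° = -74°
crank pin P = (r cos θ, r sin θ) = (15.160055, -52.869393)
h = r sin θ − e = -52.869393 − 10 = -62.869393
sin φ = h / L = -62.869393 / 253 = -0.24849563
φ = arcsin(-0.24849563) = -14.388509°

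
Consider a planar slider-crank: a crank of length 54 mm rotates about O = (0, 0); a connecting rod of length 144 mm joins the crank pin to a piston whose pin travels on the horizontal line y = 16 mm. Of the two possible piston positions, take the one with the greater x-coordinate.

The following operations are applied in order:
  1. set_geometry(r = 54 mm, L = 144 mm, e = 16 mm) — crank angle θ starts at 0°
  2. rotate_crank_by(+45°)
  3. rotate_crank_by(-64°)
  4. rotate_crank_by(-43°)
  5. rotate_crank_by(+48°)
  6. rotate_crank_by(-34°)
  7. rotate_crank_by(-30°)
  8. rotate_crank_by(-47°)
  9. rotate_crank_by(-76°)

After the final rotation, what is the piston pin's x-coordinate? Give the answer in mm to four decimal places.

93.5476

set_geometry: r = 54 mm, L = 144 mm, e = 16 mm; θ ← 0°
rotate_crank_by(+45°): θ ← 0° +45° = 45°
rotate_crank_by(-64°): θ ← 45° -64° = -19°
rotate_crank_by(-43°): θ ← -19° -43° = -62°
rotate_crank_by(+48°): θ ← -62° +48° = -14°
rotate_crank_by(-34°): θ ← -14° -34° = -48°
rotate_crank_by(-30°): θ ← -48° -30° = -78°
rotate_crank_by(-47°): θ ← -78° -47° = -125°
rotate_crank_by(-76°): θ ← -125° -76° = -201°
crank pin P = (r cos θ, r sin θ) = (-50.413343, 19.351869)
h = r sin θ − e = 19.351869 − 16 = 3.351869
x = r cos θ + √(L² − h²) = -50.413343 + √(20736.0 − 11.2350) = -50.413343 + 143.960984 = 93.547641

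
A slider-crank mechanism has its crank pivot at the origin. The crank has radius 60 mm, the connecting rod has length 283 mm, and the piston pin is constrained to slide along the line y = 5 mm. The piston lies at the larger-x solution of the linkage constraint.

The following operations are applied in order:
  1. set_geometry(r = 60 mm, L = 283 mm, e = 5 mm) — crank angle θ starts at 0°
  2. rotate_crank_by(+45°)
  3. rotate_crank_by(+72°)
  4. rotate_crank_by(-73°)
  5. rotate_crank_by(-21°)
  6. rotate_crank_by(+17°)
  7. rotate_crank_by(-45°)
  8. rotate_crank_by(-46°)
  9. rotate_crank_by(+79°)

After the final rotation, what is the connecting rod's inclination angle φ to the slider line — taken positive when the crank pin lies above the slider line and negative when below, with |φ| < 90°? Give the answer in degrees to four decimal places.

set_geometry: r = 60 mm, L = 283 mm, e = 5 mm; θ ← 0°
rotate_crank_by(+45°): θ ← 0° +45° = 45°
rotate_crank_by(+72°): θ ← 45° +72° = 117°
rotate_crank_by(-73°): θ ← 117° -73° = 44°
rotate_crank_by(-21°): θ ← 44° -21° = 23°
rotate_crank_by(+17°): θ ← 23° +17° = 40°
rotate_crank_by(-45°): θ ← 40° -45° = -5°
rotate_crank_by(-46°): θ ← -5° -46° = -51°
rotate_crank_by(+79°): θ ← -51° +79° = 28°
crank pin P = (r cos θ, r sin θ) = (52.976856, 28.168294)
h = r sin θ − e = 28.168294 − 5 = 23.168294
sin φ = h / L = 23.168294 / 283 = 0.08186676
φ = arcsin(0.08186676) = 4.695875°

4.6959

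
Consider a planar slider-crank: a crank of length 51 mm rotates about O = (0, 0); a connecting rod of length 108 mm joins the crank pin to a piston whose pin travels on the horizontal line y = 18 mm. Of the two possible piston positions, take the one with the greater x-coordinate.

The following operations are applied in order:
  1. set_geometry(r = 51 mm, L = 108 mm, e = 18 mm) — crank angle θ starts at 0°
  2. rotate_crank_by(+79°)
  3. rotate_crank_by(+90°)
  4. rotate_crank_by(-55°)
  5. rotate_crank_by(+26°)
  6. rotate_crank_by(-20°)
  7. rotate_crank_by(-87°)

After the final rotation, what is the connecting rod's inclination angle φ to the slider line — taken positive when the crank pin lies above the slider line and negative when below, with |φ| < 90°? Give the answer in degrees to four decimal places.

5.1938

set_geometry: r = 51 mm, L = 108 mm, e = 18 mm; θ ← 0°
rotate_crank_by(+79°): θ ← 0° +79° = 79°
rotate_crank_by(+90°): θ ← 79° +90° = 169°
rotate_crank_by(-55°): θ ← 169° -55° = 114°
rotate_crank_by(+26°): θ ← 114° +26° = 140°
rotate_crank_by(-20°): θ ← 140° -20° = 120°
rotate_crank_by(-87°): θ ← 120° -87° = 33°
crank pin P = (r cos θ, r sin θ) = (42.772199, 27.776591)
h = r sin θ − e = 27.776591 − 18 = 9.776591
sin φ = h / L = 9.776591 / 108 = 0.09052399
φ = arcsin(0.09052399) = 5.193752°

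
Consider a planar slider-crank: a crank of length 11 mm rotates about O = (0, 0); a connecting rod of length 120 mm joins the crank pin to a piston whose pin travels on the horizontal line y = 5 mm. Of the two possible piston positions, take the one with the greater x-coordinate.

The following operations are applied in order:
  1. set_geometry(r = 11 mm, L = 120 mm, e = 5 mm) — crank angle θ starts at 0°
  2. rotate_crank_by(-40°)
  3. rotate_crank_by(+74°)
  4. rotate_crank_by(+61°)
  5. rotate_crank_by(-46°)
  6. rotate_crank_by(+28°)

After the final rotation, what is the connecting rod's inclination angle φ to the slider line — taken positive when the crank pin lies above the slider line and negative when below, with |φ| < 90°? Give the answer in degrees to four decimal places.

set_geometry: r = 11 mm, L = 120 mm, e = 5 mm; θ ← 0°
rotate_crank_by(-40°): θ ← 0° -40° = -40°
rotate_crank_by(+74°): θ ← -40° +74° = 34°
rotate_crank_by(+61°): θ ← 34° +61° = 95°
rotate_crank_by(-46°): θ ← 95° -46° = 49°
rotate_crank_by(+28°): θ ← 49° +28° = 77°
crank pin P = (r cos θ, r sin θ) = (2.474462, 10.718071)
h = r sin θ − e = 10.718071 − 5 = 5.718071
sin φ = h / L = 5.718071 / 120 = 0.04765059
φ = arcsin(0.04765059) = 2.731212°

2.7312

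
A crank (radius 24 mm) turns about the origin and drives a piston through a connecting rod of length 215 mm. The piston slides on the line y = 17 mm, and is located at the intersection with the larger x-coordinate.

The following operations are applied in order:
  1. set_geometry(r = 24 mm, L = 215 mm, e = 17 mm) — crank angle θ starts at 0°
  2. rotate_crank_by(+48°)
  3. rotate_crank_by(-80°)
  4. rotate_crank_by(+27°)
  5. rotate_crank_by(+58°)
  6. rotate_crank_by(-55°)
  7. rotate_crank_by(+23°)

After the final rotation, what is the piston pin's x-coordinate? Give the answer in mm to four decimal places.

set_geometry: r = 24 mm, L = 215 mm, e = 17 mm; θ ← 0°
rotate_crank_by(+48°): θ ← 0° +48° = 48°
rotate_crank_by(-80°): θ ← 48° -80° = -32°
rotate_crank_by(+27°): θ ← -32° +27° = -5°
rotate_crank_by(+58°): θ ← -5° +58° = 53°
rotate_crank_by(-55°): θ ← 53° -55° = -2°
rotate_crank_by(+23°): θ ← -2° +23° = 21°
crank pin P = (r cos θ, r sin θ) = (22.405930, 8.600831)
h = r sin θ − e = 8.600831 − 17 = -8.399169
x = r cos θ + √(L² − h²) = 22.405930 + √(46225.0 − 70.5460) = 22.405930 + 214.835877 = 237.241807

237.2418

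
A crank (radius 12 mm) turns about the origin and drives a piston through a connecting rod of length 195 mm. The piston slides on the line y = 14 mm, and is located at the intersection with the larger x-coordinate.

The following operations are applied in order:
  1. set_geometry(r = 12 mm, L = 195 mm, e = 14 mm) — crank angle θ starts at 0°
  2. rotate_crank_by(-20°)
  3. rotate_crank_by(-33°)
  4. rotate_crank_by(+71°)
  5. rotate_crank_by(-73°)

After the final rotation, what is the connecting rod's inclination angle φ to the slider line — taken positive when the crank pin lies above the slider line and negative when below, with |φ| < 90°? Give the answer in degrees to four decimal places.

set_geometry: r = 12 mm, L = 195 mm, e = 14 mm; θ ← 0°
rotate_crank_by(-20°): θ ← 0° -20° = -20°
rotate_crank_by(-33°): θ ← -20° -33° = -53°
rotate_crank_by(+71°): θ ← -53° +71° = 18°
rotate_crank_by(-73°): θ ← 18° -73° = -55°
crank pin P = (r cos θ, r sin θ) = (6.882917, -9.829825)
h = r sin θ − e = -9.829825 − 14 = -23.829825
sin φ = h / L = -23.829825 / 195 = -0.12220423
φ = arcsin(-0.12220423) = -7.019332°

-7.0193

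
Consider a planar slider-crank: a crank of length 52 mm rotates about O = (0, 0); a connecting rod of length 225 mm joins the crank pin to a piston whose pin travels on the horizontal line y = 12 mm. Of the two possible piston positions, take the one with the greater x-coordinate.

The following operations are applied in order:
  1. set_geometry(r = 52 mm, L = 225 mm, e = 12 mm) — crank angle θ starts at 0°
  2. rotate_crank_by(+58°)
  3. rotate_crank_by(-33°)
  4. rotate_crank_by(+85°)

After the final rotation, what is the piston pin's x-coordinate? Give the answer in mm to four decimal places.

204.1745

set_geometry: r = 52 mm, L = 225 mm, e = 12 mm; θ ← 0°
rotate_crank_by(+58°): θ ← 0° +58° = 58°
rotate_crank_by(-33°): θ ← 58° -33° = 25°
rotate_crank_by(+85°): θ ← 25° +85° = 110°
crank pin P = (r cos θ, r sin θ) = (-17.785047, 48.864016)
h = r sin θ − e = 48.864016 − 12 = 36.864016
x = r cos θ + √(L² − h²) = -17.785047 + √(50625.0 − 1358.9557) = -17.785047 + 221.959556 = 204.174508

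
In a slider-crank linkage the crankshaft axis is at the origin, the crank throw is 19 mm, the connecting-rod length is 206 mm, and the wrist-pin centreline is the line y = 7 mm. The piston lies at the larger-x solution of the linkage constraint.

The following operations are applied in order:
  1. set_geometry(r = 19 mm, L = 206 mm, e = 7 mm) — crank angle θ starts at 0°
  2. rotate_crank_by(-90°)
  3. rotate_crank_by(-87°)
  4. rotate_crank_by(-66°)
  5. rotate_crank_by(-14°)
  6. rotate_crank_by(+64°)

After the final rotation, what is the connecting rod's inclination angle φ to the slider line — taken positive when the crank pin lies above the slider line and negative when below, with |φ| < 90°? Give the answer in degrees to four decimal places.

set_geometry: r = 19 mm, L = 206 mm, e = 7 mm; θ ← 0°
rotate_crank_by(-90°): θ ← 0° -90° = -90°
rotate_crank_by(-87°): θ ← -90° -87° = -177°
rotate_crank_by(-66°): θ ← -177° -66° = -243°
rotate_crank_by(-14°): θ ← -243° -14° = -257°
rotate_crank_by(+64°): θ ← -257° +64° = -193°
crank pin P = (r cos θ, r sin θ) = (-18.513031, 4.274070)
h = r sin θ − e = 4.274070 − 7 = -2.725930
sin φ = h / L = -2.725930 / 206 = -0.01323267
φ = arcsin(-0.01323267) = -0.758198°

-0.7582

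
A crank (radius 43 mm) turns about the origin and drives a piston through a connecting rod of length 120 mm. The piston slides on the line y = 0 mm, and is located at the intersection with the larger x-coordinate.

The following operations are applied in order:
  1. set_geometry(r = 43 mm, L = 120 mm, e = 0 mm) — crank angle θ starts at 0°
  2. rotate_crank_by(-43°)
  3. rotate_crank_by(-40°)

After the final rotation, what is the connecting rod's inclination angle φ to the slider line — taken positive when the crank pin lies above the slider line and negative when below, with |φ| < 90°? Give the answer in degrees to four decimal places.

set_geometry: r = 43 mm, L = 120 mm, e = 0 mm; θ ← 0°
rotate_crank_by(-43°): θ ← 0° -43° = -43°
rotate_crank_by(-40°): θ ← -43° -40° = -83°
crank pin P = (r cos θ, r sin θ) = (5.240382, -42.679485)
h = r sin θ − e = -42.679485 − 0 = -42.679485
sin φ = h / L = -42.679485 / 120 = -0.35566237
φ = arcsin(-0.35566237) = -20.834045°

-20.8340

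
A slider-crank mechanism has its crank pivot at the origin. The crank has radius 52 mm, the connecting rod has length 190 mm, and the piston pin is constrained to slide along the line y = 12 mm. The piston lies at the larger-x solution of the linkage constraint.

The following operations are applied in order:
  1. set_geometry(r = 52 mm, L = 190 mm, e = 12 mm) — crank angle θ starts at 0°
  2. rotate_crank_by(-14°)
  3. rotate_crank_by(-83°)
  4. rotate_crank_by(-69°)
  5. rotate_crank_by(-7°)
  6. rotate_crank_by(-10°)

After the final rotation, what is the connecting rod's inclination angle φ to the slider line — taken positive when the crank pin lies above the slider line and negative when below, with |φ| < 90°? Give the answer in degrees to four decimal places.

set_geometry: r = 52 mm, L = 190 mm, e = 12 mm; θ ← 0°
rotate_crank_by(-14°): θ ← 0° -14° = -14°
rotate_crank_by(-83°): θ ← -14° -83° = -97°
rotate_crank_by(-69°): θ ← -97° -69° = -166°
rotate_crank_by(-7°): θ ← -166° -7° = -173°
rotate_crank_by(-10°): θ ← -173° -10° = -183°
crank pin P = (r cos θ, r sin θ) = (-51.928736, 2.721470)
h = r sin θ − e = 2.721470 − 12 = -9.278530
sin φ = h / L = -9.278530 / 190 = -0.04883437
φ = arcsin(-0.04883437) = -2.799117°

-2.7991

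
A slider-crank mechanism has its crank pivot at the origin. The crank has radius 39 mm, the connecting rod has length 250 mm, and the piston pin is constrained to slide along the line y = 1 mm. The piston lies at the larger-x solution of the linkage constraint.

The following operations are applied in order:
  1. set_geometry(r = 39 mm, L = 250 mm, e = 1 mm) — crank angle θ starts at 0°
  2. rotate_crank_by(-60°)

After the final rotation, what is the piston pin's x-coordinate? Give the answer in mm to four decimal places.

set_geometry: r = 39 mm, L = 250 mm, e = 1 mm; θ ← 0°
rotate_crank_by(-60°): θ ← 0° -60° = -60°
crank pin P = (r cos θ, r sin θ) = (19.500000, -33.774991)
h = r sin θ − e = -33.774991 − 1 = -34.774991
x = r cos θ + √(L² − h²) = 19.500000 + √(62500.0 − 1209.3000) = 19.500000 + 247.569586 = 267.069586

267.0696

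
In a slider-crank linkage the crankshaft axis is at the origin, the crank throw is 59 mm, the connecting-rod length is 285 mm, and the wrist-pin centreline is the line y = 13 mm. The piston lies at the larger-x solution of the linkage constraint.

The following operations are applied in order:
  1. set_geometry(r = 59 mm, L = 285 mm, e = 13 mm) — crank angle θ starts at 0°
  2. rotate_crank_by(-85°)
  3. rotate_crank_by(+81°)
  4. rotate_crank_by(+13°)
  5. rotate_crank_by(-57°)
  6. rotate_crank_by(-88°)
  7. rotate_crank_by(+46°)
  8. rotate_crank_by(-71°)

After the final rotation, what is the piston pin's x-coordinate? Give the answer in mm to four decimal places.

227.3886

set_geometry: r = 59 mm, L = 285 mm, e = 13 mm; θ ← 0°
rotate_crank_by(-85°): θ ← 0° -85° = -85°
rotate_crank_by(+81°): θ ← -85° +81° = -4°
rotate_crank_by(+13°): θ ← -4° +13° = 9°
rotate_crank_by(-57°): θ ← 9° -57° = -48°
rotate_crank_by(-88°): θ ← -48° -88° = -136°
rotate_crank_by(+46°): θ ← -136° +46° = -90°
rotate_crank_by(-71°): θ ← -90° -71° = -161°
crank pin P = (r cos θ, r sin θ) = (-55.785596, -19.208521)
h = r sin θ − e = -19.208521 − 13 = -32.208521
x = r cos θ + √(L² − h²) = -55.785596 + √(81225.0 − 1037.3888) = -55.785596 + 283.174171 = 227.388575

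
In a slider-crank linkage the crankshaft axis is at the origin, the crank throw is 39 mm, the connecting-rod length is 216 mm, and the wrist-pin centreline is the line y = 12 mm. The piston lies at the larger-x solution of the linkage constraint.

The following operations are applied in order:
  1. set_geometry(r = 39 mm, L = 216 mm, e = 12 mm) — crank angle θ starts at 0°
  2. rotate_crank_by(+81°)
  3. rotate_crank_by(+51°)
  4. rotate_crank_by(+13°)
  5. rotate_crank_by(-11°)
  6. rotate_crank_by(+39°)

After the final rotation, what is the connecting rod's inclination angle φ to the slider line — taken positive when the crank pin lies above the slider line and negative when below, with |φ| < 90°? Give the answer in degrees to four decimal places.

set_geometry: r = 39 mm, L = 216 mm, e = 12 mm; θ ← 0°
rotate_crank_by(+81°): θ ← 0° +81° = 81°
rotate_crank_by(+51°): θ ← 81° +51° = 132°
rotate_crank_by(+13°): θ ← 132° +13° = 145°
rotate_crank_by(-11°): θ ← 145° -11° = 134°
rotate_crank_by(+39°): θ ← 134° +39° = 173°
crank pin P = (r cos θ, r sin θ) = (-38.709300, 4.752904)
h = r sin θ − e = 4.752904 − 12 = -7.247096
sin φ = h / L = -7.247096 / 216 = -0.03355137
φ = arcsin(-0.03355137) = -1.922713°

-1.9227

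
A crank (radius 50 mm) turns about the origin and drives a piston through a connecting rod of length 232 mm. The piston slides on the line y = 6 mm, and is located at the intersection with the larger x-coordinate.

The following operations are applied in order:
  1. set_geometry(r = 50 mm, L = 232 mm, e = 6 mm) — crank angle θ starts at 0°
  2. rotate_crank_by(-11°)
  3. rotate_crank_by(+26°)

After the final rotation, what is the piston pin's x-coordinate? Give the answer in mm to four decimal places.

280.1924

set_geometry: r = 50 mm, L = 232 mm, e = 6 mm; θ ← 0°
rotate_crank_by(-11°): θ ← 0° -11° = -11°
rotate_crank_by(+26°): θ ← -11° +26° = 15°
crank pin P = (r cos θ, r sin θ) = (48.296291, 12.940952)
h = r sin θ − e = 12.940952 − 6 = 6.940952
x = r cos θ + √(L² − h²) = 48.296291 + √(53824.0 − 48.1768) = 48.296291 + 231.896147 = 280.192439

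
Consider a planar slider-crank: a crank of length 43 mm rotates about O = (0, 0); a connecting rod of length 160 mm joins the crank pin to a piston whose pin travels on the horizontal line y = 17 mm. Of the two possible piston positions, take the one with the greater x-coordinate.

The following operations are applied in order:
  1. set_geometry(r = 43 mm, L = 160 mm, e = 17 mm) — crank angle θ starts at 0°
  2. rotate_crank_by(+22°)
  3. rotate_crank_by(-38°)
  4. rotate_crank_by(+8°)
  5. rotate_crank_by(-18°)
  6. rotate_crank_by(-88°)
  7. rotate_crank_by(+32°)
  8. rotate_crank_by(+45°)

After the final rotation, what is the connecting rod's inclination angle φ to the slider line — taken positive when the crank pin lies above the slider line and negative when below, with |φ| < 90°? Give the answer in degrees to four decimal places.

-15.5446

set_geometry: r = 43 mm, L = 160 mm, e = 17 mm; θ ← 0°
rotate_crank_by(+22°): θ ← 0° +22° = 22°
rotate_crank_by(-38°): θ ← 22° -38° = -16°
rotate_crank_by(+8°): θ ← -16° +8° = -8°
rotate_crank_by(-18°): θ ← -8° -18° = -26°
rotate_crank_by(-88°): θ ← -26° -88° = -114°
rotate_crank_by(+32°): θ ← -114° +32° = -82°
rotate_crank_by(+45°): θ ← -82° +45° = -37°
crank pin P = (r cos θ, r sin θ) = (34.341327, -25.878046)
h = r sin θ − e = -25.878046 − 17 = -42.878046
sin φ = h / L = -42.878046 / 160 = -0.26798779
φ = arcsin(-0.26798779) = -15.544563°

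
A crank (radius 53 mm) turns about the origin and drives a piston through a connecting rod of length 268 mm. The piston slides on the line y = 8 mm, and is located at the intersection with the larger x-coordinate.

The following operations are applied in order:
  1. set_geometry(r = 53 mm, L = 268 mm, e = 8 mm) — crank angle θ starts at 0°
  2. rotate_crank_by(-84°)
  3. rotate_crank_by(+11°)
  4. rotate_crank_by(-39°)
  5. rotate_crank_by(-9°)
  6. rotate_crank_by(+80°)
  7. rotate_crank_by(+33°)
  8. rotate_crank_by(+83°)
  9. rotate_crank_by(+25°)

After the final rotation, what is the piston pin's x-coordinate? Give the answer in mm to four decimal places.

set_geometry: r = 53 mm, L = 268 mm, e = 8 mm; θ ← 0°
rotate_crank_by(-84°): θ ← 0° -84° = -84°
rotate_crank_by(+11°): θ ← -84° +11° = -73°
rotate_crank_by(-39°): θ ← -73° -39° = -112°
rotate_crank_by(-9°): θ ← -112° -9° = -121°
rotate_crank_by(+80°): θ ← -121° +80° = -41°
rotate_crank_by(+33°): θ ← -41° +33° = -8°
rotate_crank_by(+83°): θ ← -8° +83° = 75°
rotate_crank_by(+25°): θ ← 75° +25° = 100°
crank pin P = (r cos θ, r sin θ) = (-9.203353, 52.194811)
h = r sin θ − e = 52.194811 − 8 = 44.194811
x = r cos θ + √(L² − h²) = -9.203353 + √(71824.0 − 1953.1813) = -9.203353 + 264.330889 = 255.127535

255.1275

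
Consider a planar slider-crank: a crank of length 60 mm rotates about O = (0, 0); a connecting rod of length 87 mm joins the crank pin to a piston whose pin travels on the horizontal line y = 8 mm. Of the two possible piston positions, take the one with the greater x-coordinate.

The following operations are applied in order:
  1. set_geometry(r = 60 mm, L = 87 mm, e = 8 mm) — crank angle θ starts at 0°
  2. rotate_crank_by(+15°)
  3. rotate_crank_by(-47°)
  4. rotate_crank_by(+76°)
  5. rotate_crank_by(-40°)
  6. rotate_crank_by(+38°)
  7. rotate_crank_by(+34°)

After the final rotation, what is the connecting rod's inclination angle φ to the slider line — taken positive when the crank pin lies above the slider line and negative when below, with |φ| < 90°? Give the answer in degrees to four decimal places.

set_geometry: r = 60 mm, L = 87 mm, e = 8 mm; θ ← 0°
rotate_crank_by(+15°): θ ← 0° +15° = 15°
rotate_crank_by(-47°): θ ← 15° -47° = -32°
rotate_crank_by(+76°): θ ← -32° +76° = 44°
rotate_crank_by(-40°): θ ← 44° -40° = 4°
rotate_crank_by(+38°): θ ← 4° +38° = 42°
rotate_crank_by(+34°): θ ← 42° +34° = 76°
crank pin P = (r cos θ, r sin θ) = (14.515314, 58.217744)
h = r sin θ − e = 58.217744 − 8 = 50.217744
sin φ = h / L = 50.217744 / 87 = 0.57721544
φ = arcsin(0.57721544) = 35.254929°

35.2549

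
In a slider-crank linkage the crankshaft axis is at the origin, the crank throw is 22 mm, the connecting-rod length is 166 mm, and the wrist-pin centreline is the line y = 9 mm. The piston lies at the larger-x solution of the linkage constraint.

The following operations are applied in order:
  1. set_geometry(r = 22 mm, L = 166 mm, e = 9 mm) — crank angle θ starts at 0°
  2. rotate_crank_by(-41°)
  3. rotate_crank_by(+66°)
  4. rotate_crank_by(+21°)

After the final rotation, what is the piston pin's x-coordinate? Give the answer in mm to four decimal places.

181.1421

set_geometry: r = 22 mm, L = 166 mm, e = 9 mm; θ ← 0°
rotate_crank_by(-41°): θ ← 0° -41° = -41°
rotate_crank_by(+66°): θ ← -41° +66° = 25°
rotate_crank_by(+21°): θ ← 25° +21° = 46°
crank pin P = (r cos θ, r sin θ) = (15.282484, 15.825476)
h = r sin θ − e = 15.825476 − 9 = 6.825476
x = r cos θ + √(L² − h²) = 15.282484 + √(27556.0 − 46.5871) = 15.282484 + 165.859618 = 181.142102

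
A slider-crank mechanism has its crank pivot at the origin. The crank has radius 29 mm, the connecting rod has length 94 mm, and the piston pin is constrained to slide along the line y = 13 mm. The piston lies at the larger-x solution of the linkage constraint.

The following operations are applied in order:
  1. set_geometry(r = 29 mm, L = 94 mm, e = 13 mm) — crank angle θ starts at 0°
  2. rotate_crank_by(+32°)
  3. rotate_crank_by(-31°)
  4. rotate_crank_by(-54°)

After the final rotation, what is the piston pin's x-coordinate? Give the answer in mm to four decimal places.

set_geometry: r = 29 mm, L = 94 mm, e = 13 mm; θ ← 0°
rotate_crank_by(+32°): θ ← 0° +32° = 32°
rotate_crank_by(-31°): θ ← 32° -31° = 1°
rotate_crank_by(-54°): θ ← 1° -54° = -53°
crank pin P = (r cos θ, r sin θ) = (17.452636, -23.160430)
h = r sin θ − e = -23.160430 − 13 = -36.160430
x = r cos θ + √(L² − h²) = 17.452636 + √(8836.0 − 1307.5767) = 17.452636 + 86.766487 = 104.219123

104.2191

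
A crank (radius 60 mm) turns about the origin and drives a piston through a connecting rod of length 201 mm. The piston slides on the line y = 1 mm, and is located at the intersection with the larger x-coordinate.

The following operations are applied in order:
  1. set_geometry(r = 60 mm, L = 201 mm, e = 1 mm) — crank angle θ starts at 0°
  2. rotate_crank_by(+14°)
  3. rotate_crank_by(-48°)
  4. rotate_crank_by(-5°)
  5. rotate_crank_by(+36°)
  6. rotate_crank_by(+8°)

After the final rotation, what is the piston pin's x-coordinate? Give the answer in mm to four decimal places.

set_geometry: r = 60 mm, L = 201 mm, e = 1 mm; θ ← 0°
rotate_crank_by(+14°): θ ← 0° +14° = 14°
rotate_crank_by(-48°): θ ← 14° -48° = -34°
rotate_crank_by(-5°): θ ← -34° -5° = -39°
rotate_crank_by(+36°): θ ← -39° +36° = -3°
rotate_crank_by(+8°): θ ← -3° +8° = 5°
crank pin P = (r cos θ, r sin θ) = (59.771682, 5.229345)
h = r sin θ − e = 5.229345 − 1 = 4.229345
x = r cos θ + √(L² − h²) = 59.771682 + √(40401.0 − 17.8874) = 59.771682 + 200.955499 = 260.727181

260.7272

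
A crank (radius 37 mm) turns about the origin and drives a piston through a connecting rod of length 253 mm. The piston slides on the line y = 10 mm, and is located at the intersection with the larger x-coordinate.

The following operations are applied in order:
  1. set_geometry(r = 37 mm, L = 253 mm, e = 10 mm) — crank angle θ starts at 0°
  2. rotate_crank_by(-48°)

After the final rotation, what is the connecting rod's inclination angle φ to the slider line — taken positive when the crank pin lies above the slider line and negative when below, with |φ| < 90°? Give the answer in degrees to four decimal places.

-8.5230

set_geometry: r = 37 mm, L = 253 mm, e = 10 mm; θ ← 0°
rotate_crank_by(-48°): θ ← 0° -48° = -48°
crank pin P = (r cos θ, r sin θ) = (24.757832, -27.496359)
h = r sin θ − e = -27.496359 − 10 = -37.496359
sin φ = h / L = -37.496359 / 253 = -0.14820695
φ = arcsin(-0.14820695) = -8.523031°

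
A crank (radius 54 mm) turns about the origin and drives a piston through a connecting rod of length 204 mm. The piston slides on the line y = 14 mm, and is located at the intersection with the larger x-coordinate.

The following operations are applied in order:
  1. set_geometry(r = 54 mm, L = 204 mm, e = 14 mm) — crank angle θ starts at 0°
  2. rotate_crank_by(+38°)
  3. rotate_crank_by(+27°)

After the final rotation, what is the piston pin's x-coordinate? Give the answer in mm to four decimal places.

set_geometry: r = 54 mm, L = 204 mm, e = 14 mm; θ ← 0°
rotate_crank_by(+38°): θ ← 0° +38° = 38°
rotate_crank_by(+27°): θ ← 38° +27° = 65°
crank pin P = (r cos θ, r sin θ) = (22.821386, 48.940620)
h = r sin θ − e = 48.940620 − 14 = 34.940620
x = r cos θ + √(L² − h²) = 22.821386 + √(41616.0 − 1220.8470) = 22.821386 + 200.985455 = 223.806841

223.8068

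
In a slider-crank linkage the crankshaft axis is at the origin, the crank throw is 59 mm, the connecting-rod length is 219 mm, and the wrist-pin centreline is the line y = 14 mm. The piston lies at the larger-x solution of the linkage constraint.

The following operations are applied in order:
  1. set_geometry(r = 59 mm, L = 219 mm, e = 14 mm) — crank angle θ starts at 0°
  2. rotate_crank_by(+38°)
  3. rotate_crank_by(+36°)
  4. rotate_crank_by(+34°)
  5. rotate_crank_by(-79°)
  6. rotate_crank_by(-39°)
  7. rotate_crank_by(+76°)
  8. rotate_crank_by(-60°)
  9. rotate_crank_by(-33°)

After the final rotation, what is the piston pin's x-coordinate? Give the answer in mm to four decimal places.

set_geometry: r = 59 mm, L = 219 mm, e = 14 mm; θ ← 0°
rotate_crank_by(+38°): θ ← 0° +38° = 38°
rotate_crank_by(+36°): θ ← 38° +36° = 74°
rotate_crank_by(+34°): θ ← 74° +34° = 108°
rotate_crank_by(-79°): θ ← 108° -79° = 29°
rotate_crank_by(-39°): θ ← 29° -39° = -10°
rotate_crank_by(+76°): θ ← -10° +76° = 66°
rotate_crank_by(-60°): θ ← 66° -60° = 6°
rotate_crank_by(-33°): θ ← 6° -33° = -27°
crank pin P = (r cos θ, r sin θ) = (52.569385, -26.785439)
h = r sin θ − e = -26.785439 − 14 = -40.785439
x = r cos θ + √(L² − h²) = 52.569385 + √(47961.0 − 1663.4521) = 52.569385 + 215.168650 = 267.738035

267.7380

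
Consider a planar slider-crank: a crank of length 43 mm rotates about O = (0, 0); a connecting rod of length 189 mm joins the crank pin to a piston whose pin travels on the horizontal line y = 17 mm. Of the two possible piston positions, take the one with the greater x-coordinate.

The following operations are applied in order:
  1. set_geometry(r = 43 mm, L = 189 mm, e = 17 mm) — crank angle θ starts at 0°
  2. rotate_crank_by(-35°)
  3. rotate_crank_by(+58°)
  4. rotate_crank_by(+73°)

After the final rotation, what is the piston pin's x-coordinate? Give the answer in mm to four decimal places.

182.7409

set_geometry: r = 43 mm, L = 189 mm, e = 17 mm; θ ← 0°
rotate_crank_by(-35°): θ ← 0° -35° = -35°
rotate_crank_by(+58°): θ ← -35° +58° = 23°
rotate_crank_by(+73°): θ ← 23° +73° = 96°
crank pin P = (r cos θ, r sin θ) = (-4.494724, 42.764442)
h = r sin θ − e = 42.764442 − 17 = 25.764442
x = r cos θ + √(L² − h²) = -4.494724 + √(35721.0 − 663.8064) = -4.494724 + 187.235663 = 182.740939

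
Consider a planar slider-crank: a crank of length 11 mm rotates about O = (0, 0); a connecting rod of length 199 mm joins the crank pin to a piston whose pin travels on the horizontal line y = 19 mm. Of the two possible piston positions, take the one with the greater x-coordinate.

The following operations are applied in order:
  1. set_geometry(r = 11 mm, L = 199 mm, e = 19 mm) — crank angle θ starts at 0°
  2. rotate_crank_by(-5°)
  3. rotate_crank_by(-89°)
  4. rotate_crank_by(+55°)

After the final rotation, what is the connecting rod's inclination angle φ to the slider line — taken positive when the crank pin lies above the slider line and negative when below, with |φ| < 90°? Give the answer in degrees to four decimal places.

-7.4848

set_geometry: r = 11 mm, L = 199 mm, e = 19 mm; θ ← 0°
rotate_crank_by(-5°): θ ← 0° -5° = -5°
rotate_crank_by(-89°): θ ← -5° -89° = -94°
rotate_crank_by(+55°): θ ← -94° +55° = -39°
crank pin P = (r cos θ, r sin θ) = (8.548606, -6.922524)
h = r sin θ − e = -6.922524 − 19 = -25.922524
sin φ = h / L = -25.922524 / 199 = -0.13026394
φ = arcsin(-0.13026394) = -7.484845°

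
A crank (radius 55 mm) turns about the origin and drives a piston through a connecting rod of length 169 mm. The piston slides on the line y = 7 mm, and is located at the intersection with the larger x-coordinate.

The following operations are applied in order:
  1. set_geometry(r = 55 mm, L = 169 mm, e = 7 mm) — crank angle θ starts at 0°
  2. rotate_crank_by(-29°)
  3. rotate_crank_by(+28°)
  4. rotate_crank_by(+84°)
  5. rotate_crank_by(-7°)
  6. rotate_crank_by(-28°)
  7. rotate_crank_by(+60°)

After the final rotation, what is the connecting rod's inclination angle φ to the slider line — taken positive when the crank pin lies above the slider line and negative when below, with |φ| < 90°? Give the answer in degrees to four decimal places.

15.5510

set_geometry: r = 55 mm, L = 169 mm, e = 7 mm; θ ← 0°
rotate_crank_by(-29°): θ ← 0° -29° = -29°
rotate_crank_by(+28°): θ ← -29° +28° = -1°
rotate_crank_by(+84°): θ ← -1° +84° = 83°
rotate_crank_by(-7°): θ ← 83° -7° = 76°
rotate_crank_by(-28°): θ ← 76° -28° = 48°
rotate_crank_by(+60°): θ ← 48° +60° = 108°
crank pin P = (r cos θ, r sin θ) = (-16.995935, 52.308108)
h = r sin θ − e = 52.308108 − 7 = 45.308108
sin φ = h / L = 45.308108 / 169 = 0.26809532
φ = arcsin(0.26809532) = 15.550958°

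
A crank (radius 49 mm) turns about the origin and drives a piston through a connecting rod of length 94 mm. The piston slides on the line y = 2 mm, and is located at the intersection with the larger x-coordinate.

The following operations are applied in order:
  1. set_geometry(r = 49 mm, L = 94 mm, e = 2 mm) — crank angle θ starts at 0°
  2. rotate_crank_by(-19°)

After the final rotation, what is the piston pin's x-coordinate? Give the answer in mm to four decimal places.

138.6001

set_geometry: r = 49 mm, L = 94 mm, e = 2 mm; θ ← 0°
rotate_crank_by(-19°): θ ← 0° -19° = -19°
crank pin P = (r cos θ, r sin θ) = (46.330410, -15.952840)
h = r sin θ − e = -15.952840 − 2 = -17.952840
x = r cos θ + √(L² − h²) = 46.330410 + √(8836.0 − 322.3044) = 46.330410 + 92.269689 = 138.600099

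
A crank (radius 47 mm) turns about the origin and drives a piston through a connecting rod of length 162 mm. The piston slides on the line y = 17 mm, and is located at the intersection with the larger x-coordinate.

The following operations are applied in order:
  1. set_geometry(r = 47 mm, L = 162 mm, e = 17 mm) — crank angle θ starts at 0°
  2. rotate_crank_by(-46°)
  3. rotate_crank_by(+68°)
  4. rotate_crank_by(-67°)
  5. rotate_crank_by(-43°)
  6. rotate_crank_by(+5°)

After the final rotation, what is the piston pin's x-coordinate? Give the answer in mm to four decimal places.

set_geometry: r = 47 mm, L = 162 mm, e = 17 mm; θ ← 0°
rotate_crank_by(-46°): θ ← 0° -46° = -46°
rotate_crank_by(+68°): θ ← -46° +68° = 22°
rotate_crank_by(-67°): θ ← 22° -67° = -45°
rotate_crank_by(-43°): θ ← -45° -43° = -88°
rotate_crank_by(+5°): θ ← -88° +5° = -83°
crank pin P = (r cos θ, r sin θ) = (5.727859, -46.649669)
h = r sin θ − e = -46.649669 − 17 = -63.649669
x = r cos θ + √(L² − h²) = 5.727859 + √(26244.0 − 4051.2804) = 5.727859 + 148.972211 = 154.700070

154.7001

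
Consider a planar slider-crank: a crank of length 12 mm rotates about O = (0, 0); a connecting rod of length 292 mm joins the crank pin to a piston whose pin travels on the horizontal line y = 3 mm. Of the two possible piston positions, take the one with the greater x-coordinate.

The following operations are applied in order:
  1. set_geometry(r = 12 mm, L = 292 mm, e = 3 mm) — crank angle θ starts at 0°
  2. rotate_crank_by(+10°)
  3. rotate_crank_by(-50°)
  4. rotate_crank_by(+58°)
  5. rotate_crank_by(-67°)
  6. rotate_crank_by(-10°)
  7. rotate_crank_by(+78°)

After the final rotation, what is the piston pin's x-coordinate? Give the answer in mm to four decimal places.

set_geometry: r = 12 mm, L = 292 mm, e = 3 mm; θ ← 0°
rotate_crank_by(+10°): θ ← 0° +10° = 10°
rotate_crank_by(-50°): θ ← 10° -50° = -40°
rotate_crank_by(+58°): θ ← -40° +58° = 18°
rotate_crank_by(-67°): θ ← 18° -67° = -49°
rotate_crank_by(-10°): θ ← -49° -10° = -59°
rotate_crank_by(+78°): θ ← -59° +78° = 19°
crank pin P = (r cos θ, r sin θ) = (11.346223, 3.906818)
h = r sin θ − e = 3.906818 − 3 = 0.906818
x = r cos θ + √(L² − h²) = 11.346223 + √(85264.0 − 0.8223) = 11.346223 + 291.998592 = 303.344815

303.3448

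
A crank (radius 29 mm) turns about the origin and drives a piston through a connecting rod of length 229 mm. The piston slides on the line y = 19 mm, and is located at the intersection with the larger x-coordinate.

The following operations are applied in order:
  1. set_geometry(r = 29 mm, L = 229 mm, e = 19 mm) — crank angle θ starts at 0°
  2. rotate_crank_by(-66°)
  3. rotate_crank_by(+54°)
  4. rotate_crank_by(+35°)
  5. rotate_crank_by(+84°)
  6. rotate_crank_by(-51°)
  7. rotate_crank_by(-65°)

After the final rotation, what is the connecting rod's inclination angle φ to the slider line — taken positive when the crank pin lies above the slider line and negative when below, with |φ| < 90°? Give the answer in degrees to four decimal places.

set_geometry: r = 29 mm, L = 229 mm, e = 19 mm; θ ← 0°
rotate_crank_by(-66°): θ ← 0° -66° = -66°
rotate_crank_by(+54°): θ ← -66° +54° = -12°
rotate_crank_by(+35°): θ ← -12° +35° = 23°
rotate_crank_by(+84°): θ ← 23° +84° = 107°
rotate_crank_by(-51°): θ ← 107° -51° = 56°
rotate_crank_by(-65°): θ ← 56° -65° = -9°
crank pin P = (r cos θ, r sin θ) = (28.642962, -4.536599)
h = r sin θ − e = -4.536599 − 19 = -23.536599
sin φ = h / L = -23.536599 / 229 = -0.10277991
φ = arcsin(-0.10277991) = -5.899273°

-5.8993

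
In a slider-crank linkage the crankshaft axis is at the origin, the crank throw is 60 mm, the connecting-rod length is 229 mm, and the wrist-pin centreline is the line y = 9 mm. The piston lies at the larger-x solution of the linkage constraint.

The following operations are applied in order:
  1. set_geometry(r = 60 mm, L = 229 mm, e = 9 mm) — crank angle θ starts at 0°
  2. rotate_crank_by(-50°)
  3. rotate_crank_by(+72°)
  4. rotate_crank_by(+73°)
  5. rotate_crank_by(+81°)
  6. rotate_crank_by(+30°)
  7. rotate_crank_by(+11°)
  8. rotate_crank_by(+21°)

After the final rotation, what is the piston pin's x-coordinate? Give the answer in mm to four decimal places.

189.2366

set_geometry: r = 60 mm, L = 229 mm, e = 9 mm; θ ← 0°
rotate_crank_by(-50°): θ ← 0° -50° = -50°
rotate_crank_by(+72°): θ ← -50° +72° = 22°
rotate_crank_by(+73°): θ ← 22° +73° = 95°
rotate_crank_by(+81°): θ ← 95° +81° = 176°
rotate_crank_by(+30°): θ ← 176° +30° = 206°
rotate_crank_by(+11°): θ ← 206° +11° = 217°
rotate_crank_by(+21°): θ ← 217° +21° = 238°
crank pin P = (r cos θ, r sin θ) = (-31.795156, -50.882886)
h = r sin θ − e = -50.882886 − 9 = -59.882886
x = r cos θ + √(L² − h²) = -31.795156 + √(52441.0 − 3585.9600) = -31.795156 + 221.031762 = 189.236607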